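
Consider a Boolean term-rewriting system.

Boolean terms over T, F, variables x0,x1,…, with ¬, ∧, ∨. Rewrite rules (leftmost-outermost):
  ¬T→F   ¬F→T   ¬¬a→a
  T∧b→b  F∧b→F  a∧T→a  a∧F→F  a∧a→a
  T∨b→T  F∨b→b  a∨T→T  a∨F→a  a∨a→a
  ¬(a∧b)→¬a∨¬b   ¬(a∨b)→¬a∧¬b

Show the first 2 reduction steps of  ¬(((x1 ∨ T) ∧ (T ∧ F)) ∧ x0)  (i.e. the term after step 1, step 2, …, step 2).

Answer: after 2 steps: (¬(x1 ∨ T) ∨ ¬(T ∧ F)) ∨ ¬x0

Working:
  start: ¬(((x1 ∨ T) ∧ (T ∧ F)) ∧ x0)
  →1  ¬((x1 ∨ T) ∧ (T ∧ F)) ∨ ¬x0
  →2  (¬(x1 ∨ T) ∨ ¬(T ∧ F)) ∨ ¬x0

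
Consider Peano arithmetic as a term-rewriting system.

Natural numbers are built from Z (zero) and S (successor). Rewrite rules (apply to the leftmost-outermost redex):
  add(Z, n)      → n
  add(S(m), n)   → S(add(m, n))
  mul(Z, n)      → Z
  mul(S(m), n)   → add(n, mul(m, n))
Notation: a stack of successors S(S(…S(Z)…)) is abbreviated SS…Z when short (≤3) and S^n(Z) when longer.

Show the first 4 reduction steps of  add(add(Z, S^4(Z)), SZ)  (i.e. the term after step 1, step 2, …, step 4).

Answer: after 4 steps: S(S(S(add(SZ, SZ))))

Derivation:
  start: add(add(Z, S^4(Z)), SZ)
  →1  add(S^4(Z), SZ)
  →2  S(add(SSSZ, SZ))
  →3  S(S(add(SSZ, SZ)))
  →4  S(S(S(add(SZ, SZ))))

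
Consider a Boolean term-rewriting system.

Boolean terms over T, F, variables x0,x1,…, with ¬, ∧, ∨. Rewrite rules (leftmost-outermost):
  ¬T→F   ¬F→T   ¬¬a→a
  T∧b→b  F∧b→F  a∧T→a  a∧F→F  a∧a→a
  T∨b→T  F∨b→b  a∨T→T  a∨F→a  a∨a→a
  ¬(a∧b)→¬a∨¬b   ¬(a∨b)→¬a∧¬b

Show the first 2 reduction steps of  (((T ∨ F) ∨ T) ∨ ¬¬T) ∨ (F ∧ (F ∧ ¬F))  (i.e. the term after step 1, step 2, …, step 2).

Answer: after 2 steps: T ∨ (F ∧ (F ∧ ¬F))

Reduction:
  start: (((T ∨ F) ∨ T) ∨ ¬¬T) ∨ (F ∧ (F ∧ ¬F))
  [1] (T ∨ ¬¬T) ∨ (F ∧ (F ∧ ¬F))
  [2] T ∨ (F ∧ (F ∧ ¬F))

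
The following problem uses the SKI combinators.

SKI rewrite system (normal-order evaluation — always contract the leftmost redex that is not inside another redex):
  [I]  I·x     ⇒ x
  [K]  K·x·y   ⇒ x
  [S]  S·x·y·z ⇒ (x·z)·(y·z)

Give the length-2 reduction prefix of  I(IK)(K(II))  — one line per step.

Answer: after 2 steps: K(K(II))

Reduction:
  start: I(IK)(K(II))
  →1  IK(K(II))
  →2  K(K(II))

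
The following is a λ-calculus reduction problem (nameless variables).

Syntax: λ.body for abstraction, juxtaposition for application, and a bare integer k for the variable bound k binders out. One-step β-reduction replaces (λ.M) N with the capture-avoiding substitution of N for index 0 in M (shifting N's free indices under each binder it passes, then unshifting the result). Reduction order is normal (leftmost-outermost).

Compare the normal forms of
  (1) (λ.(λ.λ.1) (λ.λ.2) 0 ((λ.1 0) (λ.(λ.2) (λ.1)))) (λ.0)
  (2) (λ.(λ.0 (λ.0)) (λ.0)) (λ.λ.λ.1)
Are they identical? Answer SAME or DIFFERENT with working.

Answer: DIFFERENT — A ⇓ λ.λ.0, B ⇓ λ.0

Derivation:
Term A:
  start: (λ.(λ.λ.1) (λ.λ.2) 0 ((λ.1 0) (λ.(λ.2) (λ.1)))) (λ.0)
  step 1: (λ.λ.1) (λ.λ.λ.0) (λ.0) ((λ.(λ.0) 0) (λ.(λ.λ.0) (λ.1)))
  step 2: (λ.λ.λ.λ.0) (λ.0) ((λ.(λ.0) 0) (λ.(λ.λ.0) (λ.1)))
  step 3: (λ.λ.λ.0) ((λ.(λ.0) 0) (λ.(λ.λ.0) (λ.1)))
  step 4: λ.λ.0

Term B:
  start: (λ.(λ.0 (λ.0)) (λ.0)) (λ.λ.λ.1)
  step 1: (λ.0 (λ.0)) (λ.0)
  step 2: (λ.0) (λ.0)
  step 3: λ.0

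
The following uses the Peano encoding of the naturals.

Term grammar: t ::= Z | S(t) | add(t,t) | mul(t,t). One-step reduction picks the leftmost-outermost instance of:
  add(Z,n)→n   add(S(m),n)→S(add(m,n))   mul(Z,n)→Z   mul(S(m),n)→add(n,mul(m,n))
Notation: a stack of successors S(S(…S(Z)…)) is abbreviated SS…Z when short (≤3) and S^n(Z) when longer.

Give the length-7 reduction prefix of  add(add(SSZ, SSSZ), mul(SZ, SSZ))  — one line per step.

  start: add(add(SSZ, SSSZ), mul(SZ, SSZ))
  [1] add(S(add(SZ, SSSZ)), mul(SZ, SSZ))
  [2] S(add(add(SZ, SSSZ), mul(SZ, SSZ)))
  [3] S(add(S(add(Z, SSSZ)), mul(SZ, SSZ)))
  [4] S(S(add(add(Z, SSSZ), mul(SZ, SSZ))))
  [5] S(S(add(SSSZ, mul(SZ, SSZ))))
  [6] S(S(S(add(SSZ, mul(SZ, SSZ)))))
  [7] S(S(S(S(add(SZ, mul(SZ, SSZ))))))

Answer: after 7 steps: S(S(S(S(add(SZ, mul(SZ, SSZ))))))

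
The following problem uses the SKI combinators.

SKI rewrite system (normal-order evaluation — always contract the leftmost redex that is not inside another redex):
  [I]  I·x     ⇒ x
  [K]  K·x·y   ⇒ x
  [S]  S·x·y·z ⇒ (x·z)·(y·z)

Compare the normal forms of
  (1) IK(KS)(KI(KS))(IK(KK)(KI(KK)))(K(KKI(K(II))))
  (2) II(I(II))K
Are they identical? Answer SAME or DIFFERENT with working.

Answer: DIFFERENT — A ⇓ S(K(K(KI))), B ⇓ K

Working:
Term A:
  start: IK(KS)(KI(KS))(IK(KK)(KI(KK)))(K(KKI(K(II))))
  step 1: K(KS)(KI(KS))(IK(KK)(KI(KK)))(K(KKI(K(II))))
  step 2: KS(IK(KK)(KI(KK)))(K(KKI(K(II))))
  step 3: S(K(KKI(K(II))))
  step 4: S(K(K(K(II))))
  step 5: S(K(K(KI)))

Term B:
  start: II(I(II))K
  step 1: I(I(II))K
  step 2: I(II)K
  step 3: IIK
  step 4: IK
  step 5: K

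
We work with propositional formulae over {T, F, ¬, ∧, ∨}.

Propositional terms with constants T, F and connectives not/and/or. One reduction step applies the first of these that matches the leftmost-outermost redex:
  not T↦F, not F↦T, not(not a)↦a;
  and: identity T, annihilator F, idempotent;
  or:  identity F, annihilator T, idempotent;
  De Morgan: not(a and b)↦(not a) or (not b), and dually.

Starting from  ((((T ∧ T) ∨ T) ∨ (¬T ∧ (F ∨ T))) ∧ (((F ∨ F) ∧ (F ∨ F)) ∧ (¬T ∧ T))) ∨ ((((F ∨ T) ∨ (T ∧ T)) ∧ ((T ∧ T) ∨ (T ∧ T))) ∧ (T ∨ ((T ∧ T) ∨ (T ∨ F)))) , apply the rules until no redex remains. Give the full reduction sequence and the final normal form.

  start: ((((T ∧ T) ∨ T) ∨ (¬T ∧ (F ∨ T))) ∧ (((F ∨ F) ∧ (F ∨ F)) ∧ (¬T ∧ T))) ∨ ((((F ∨ T) ∨ (T ∧ T)) ∧ ((T ∧ T) ∨ (T ∧ T))) ∧ (T ∨ ((T ∧ T) ∨ (T ∨ F))))
  →1  ((T ∨ (¬T ∧ (F ∨ T))) ∧ (((F ∨ F) ∧ (F ∨ F)) ∧ (¬T ∧ T))) ∨ ((((F ∨ T) ∨ (T ∧ T)) ∧ ((T ∧ T) ∨ (T ∧ T))) ∧ (T ∨ ((T ∧ T) ∨ (T ∨ F))))
  →2  (T ∧ (((F ∨ F) ∧ (F ∨ F)) ∧ (¬T ∧ T))) ∨ ((((F ∨ T) ∨ (T ∧ T)) ∧ ((T ∧ T) ∨ (T ∧ T))) ∧ (T ∨ ((T ∧ T) ∨ (T ∨ F))))
  →3  (((F ∨ F) ∧ (F ∨ F)) ∧ (¬T ∧ T)) ∨ ((((F ∨ T) ∨ (T ∧ T)) ∧ ((T ∧ T) ∨ (T ∧ T))) ∧ (T ∨ ((T ∧ T) ∨ (T ∨ F))))
  →4  ((F ∨ F) ∧ (¬T ∧ T)) ∨ ((((F ∨ T) ∨ (T ∧ T)) ∧ ((T ∧ T) ∨ (T ∧ T))) ∧ (T ∨ ((T ∧ T) ∨ (T ∨ F))))
  →5  (F ∧ (¬T ∧ T)) ∨ ((((F ∨ T) ∨ (T ∧ T)) ∧ ((T ∧ T) ∨ (T ∧ T))) ∧ (T ∨ ((T ∧ T) ∨ (T ∨ F))))
  →6  F ∨ ((((F ∨ T) ∨ (T ∧ T)) ∧ ((T ∧ T) ∨ (T ∧ T))) ∧ (T ∨ ((T ∧ T) ∨ (T ∨ F))))
  →7  (((F ∨ T) ∨ (T ∧ T)) ∧ ((T ∧ T) ∨ (T ∧ T))) ∧ (T ∨ ((T ∧ T) ∨ (T ∨ F)))
  →8  ((T ∨ (T ∧ T)) ∧ ((T ∧ T) ∨ (T ∧ T))) ∧ (T ∨ ((T ∧ T) ∨ (T ∨ F)))
  →9  (T ∧ ((T ∧ T) ∨ (T ∧ T))) ∧ (T ∨ ((T ∧ T) ∨ (T ∨ F)))
  →10  ((T ∧ T) ∨ (T ∧ T)) ∧ (T ∨ ((T ∧ T) ∨ (T ∨ F)))
  →11  (T ∧ T) ∧ (T ∨ ((T ∧ T) ∨ (T ∨ F)))
  →12  T ∧ (T ∨ ((T ∧ T) ∨ (T ∨ F)))
  →13  T ∨ ((T ∧ T) ∨ (T ∨ F))
  →14  T

Answer: normal form = T  (in 14 steps)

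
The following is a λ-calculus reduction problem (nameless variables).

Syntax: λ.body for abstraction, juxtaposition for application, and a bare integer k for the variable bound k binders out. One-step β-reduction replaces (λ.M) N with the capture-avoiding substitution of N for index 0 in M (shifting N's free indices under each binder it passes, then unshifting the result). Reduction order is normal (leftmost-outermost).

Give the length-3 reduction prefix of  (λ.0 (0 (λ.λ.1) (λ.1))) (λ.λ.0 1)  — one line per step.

Answer: after 3 steps: λ.0 ((λ.0 (λ.λ.1)) (λ.λ.λ.0 1))

Working:
  start: (λ.0 (0 (λ.λ.1) (λ.1))) (λ.λ.0 1)
  [1] (λ.λ.0 1) ((λ.λ.0 1) (λ.λ.1) (λ.λ.λ.0 1))
  [2] λ.0 ((λ.λ.0 1) (λ.λ.1) (λ.λ.λ.0 1))
  [3] λ.0 ((λ.0 (λ.λ.1)) (λ.λ.λ.0 1))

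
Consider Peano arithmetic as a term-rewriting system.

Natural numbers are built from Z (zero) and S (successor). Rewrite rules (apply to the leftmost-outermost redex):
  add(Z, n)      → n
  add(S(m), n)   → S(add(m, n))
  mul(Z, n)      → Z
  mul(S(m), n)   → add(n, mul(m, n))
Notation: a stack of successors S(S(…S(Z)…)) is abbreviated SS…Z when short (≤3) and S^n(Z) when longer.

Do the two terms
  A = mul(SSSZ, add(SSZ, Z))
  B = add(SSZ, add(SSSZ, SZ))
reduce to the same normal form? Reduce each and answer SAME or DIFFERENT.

Answer: SAME — A ⇓ S^6(Z), B ⇓ S^6(Z)

Working:
Term A:
  start: mul(SSSZ, add(SSZ, Z))
  [1] add(add(SSZ, Z), mul(SSZ, add(SSZ, Z)))
  [2] add(S(add(SZ, Z)), mul(SSZ, add(SSZ, Z)))
  [3] S(add(add(SZ, Z), mul(SSZ, add(SSZ, Z))))
  [4] S(add(S(add(Z, Z)), mul(SSZ, add(SSZ, Z))))
  [5] S(S(add(add(Z, Z), mul(SSZ, add(SSZ, Z)))))
  [6] S(S(add(Z, mul(SSZ, add(SSZ, Z)))))
  [7] S(S(mul(SSZ, add(SSZ, Z))))
  [8] S(S(add(add(SSZ, Z), mul(SZ, add(SSZ, Z)))))
  [9] S(S(add(S(add(SZ, Z)), mul(SZ, add(SSZ, Z)))))
  [10] S(S(S(add(add(SZ, Z), mul(SZ, add(SSZ, Z))))))
  [11] S(S(S(add(S(add(Z, Z)), mul(SZ, add(SSZ, Z))))))
  [12] S(S(S(S(add(add(Z, Z), mul(SZ, add(SSZ, Z)))))))
  [13] S(S(S(S(add(Z, mul(SZ, add(SSZ, Z)))))))
  [14] S(S(S(S(mul(SZ, add(SSZ, Z))))))
  [15] S(S(S(S(add(add(SSZ, Z), mul(Z, add(SSZ, Z)))))))
  [16] S(S(S(S(add(S(add(SZ, Z)), mul(Z, add(SSZ, Z)))))))
  [17] S(S(S(S(S(add(add(SZ, Z), mul(Z, add(SSZ, Z))))))))
  [18] S(S(S(S(S(add(S(add(Z, Z)), mul(Z, add(SSZ, Z))))))))
  [19] S(S(S(S(S(S(add(add(Z, Z), mul(Z, add(SSZ, Z)))))))))
  [20] S(S(S(S(S(S(add(Z, mul(Z, add(SSZ, Z)))))))))
  [21] S(S(S(S(S(S(mul(Z, add(SSZ, Z))))))))
  [22] S^6(Z)

Term B:
  start: add(SSZ, add(SSSZ, SZ))
  [1] S(add(SZ, add(SSSZ, SZ)))
  [2] S(S(add(Z, add(SSSZ, SZ))))
  [3] S(S(add(SSSZ, SZ)))
  [4] S(S(S(add(SSZ, SZ))))
  [5] S(S(S(S(add(SZ, SZ)))))
  [6] S(S(S(S(S(add(Z, SZ))))))
  [7] S^6(Z)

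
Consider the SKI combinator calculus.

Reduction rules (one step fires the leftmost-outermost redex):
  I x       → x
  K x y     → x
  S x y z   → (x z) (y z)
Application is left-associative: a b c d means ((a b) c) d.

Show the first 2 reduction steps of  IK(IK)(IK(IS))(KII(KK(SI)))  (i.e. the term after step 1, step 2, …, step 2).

  start: IK(IK)(IK(IS))(KII(KK(SI)))
  step 1: K(IK)(IK(IS))(KII(KK(SI)))
  step 2: IK(KII(KK(SI)))

Answer: after 2 steps: IK(KII(KK(SI)))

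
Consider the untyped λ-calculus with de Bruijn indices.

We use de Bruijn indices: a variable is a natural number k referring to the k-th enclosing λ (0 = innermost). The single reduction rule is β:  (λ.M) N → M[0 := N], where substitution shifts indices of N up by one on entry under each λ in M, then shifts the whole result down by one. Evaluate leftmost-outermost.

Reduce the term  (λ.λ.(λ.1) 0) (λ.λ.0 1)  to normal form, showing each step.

Answer: normal form = λ.0  (in 2 steps)

Derivation:
  start: (λ.λ.(λ.1) 0) (λ.λ.0 1)
  step 1: λ.(λ.1) 0
  step 2: λ.0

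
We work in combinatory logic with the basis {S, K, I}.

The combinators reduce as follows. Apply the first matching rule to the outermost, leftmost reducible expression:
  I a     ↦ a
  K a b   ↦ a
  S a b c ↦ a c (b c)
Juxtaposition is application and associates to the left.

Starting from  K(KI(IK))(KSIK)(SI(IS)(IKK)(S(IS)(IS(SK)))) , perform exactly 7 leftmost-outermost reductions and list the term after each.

Answer: after 7 steps: K(S(IS)(IS(SK)))

Reduction:
  start: K(KI(IK))(KSIK)(SI(IS)(IKK)(S(IS)(IS(SK))))
  →1  KI(IK)(SI(IS)(IKK)(S(IS)(IS(SK))))
  →2  I(SI(IS)(IKK)(S(IS)(IS(SK))))
  →3  SI(IS)(IKK)(S(IS)(IS(SK)))
  →4  I(IKK)(IS(IKK))(S(IS)(IS(SK)))
  →5  IKK(IS(IKK))(S(IS)(IS(SK)))
  →6  KK(IS(IKK))(S(IS)(IS(SK)))
  →7  K(S(IS)(IS(SK)))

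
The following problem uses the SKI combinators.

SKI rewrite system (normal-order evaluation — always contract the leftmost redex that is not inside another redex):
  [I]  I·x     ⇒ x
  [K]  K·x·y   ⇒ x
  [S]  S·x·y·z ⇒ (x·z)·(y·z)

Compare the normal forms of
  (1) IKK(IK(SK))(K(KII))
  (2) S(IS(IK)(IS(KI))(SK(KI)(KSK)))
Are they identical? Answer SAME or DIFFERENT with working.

Term A:
  start: IKK(IK(SK))(K(KII))
  →1  KK(IK(SK))(K(KII))
  →2  K(K(KII))
  →3  K(KI)

Term B:
  start: S(IS(IK)(IS(KI))(SK(KI)(KSK)))
  →1  S(S(IK)(IS(KI))(SK(KI)(KSK)))
  →2  S(IK(SK(KI)(KSK))(IS(KI)(SK(KI)(KSK))))
  →3  S(K(SK(KI)(KSK))(IS(KI)(SK(KI)(KSK))))
  →4  S(SK(KI)(KSK))
  →5  S(K(KSK)(KI(KSK)))
  →6  S(KSK)
  →7  SS

Answer: DIFFERENT — A ⇓ K(KI), B ⇓ SS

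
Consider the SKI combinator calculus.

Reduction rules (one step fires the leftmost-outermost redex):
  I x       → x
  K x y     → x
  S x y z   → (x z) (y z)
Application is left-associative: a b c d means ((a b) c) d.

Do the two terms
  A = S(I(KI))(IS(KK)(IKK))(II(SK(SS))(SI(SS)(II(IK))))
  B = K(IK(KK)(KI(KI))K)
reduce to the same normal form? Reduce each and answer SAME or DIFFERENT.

Term A:
  start: S(I(KI))(IS(KK)(IKK))(II(SK(SS))(SI(SS)(II(IK))))
  [1] I(KI)(II(SK(SS))(SI(SS)(II(IK))))(IS(KK)(IKK)(II(SK(SS))(SI(SS)(II(IK)))))
  [2] KI(II(SK(SS))(SI(SS)(II(IK))))(IS(KK)(IKK)(II(SK(SS))(SI(SS)(II(IK)))))
  [3] I(IS(KK)(IKK)(II(SK(SS))(SI(SS)(II(IK)))))
  [4] IS(KK)(IKK)(II(SK(SS))(SI(SS)(II(IK))))
  [5] S(KK)(IKK)(II(SK(SS))(SI(SS)(II(IK))))
  [6] KK(II(SK(SS))(SI(SS)(II(IK))))(IKK(II(SK(SS))(SI(SS)(II(IK)))))
  [7] K(IKK(II(SK(SS))(SI(SS)(II(IK)))))
  [8] K(KK(II(SK(SS))(SI(SS)(II(IK)))))
  [9] KK

Term B:
  start: K(IK(KK)(KI(KI))K)
  [1] K(K(KK)(KI(KI))K)
  [2] K(KKK)
  [3] KK

Answer: SAME — A ⇓ KK, B ⇓ KK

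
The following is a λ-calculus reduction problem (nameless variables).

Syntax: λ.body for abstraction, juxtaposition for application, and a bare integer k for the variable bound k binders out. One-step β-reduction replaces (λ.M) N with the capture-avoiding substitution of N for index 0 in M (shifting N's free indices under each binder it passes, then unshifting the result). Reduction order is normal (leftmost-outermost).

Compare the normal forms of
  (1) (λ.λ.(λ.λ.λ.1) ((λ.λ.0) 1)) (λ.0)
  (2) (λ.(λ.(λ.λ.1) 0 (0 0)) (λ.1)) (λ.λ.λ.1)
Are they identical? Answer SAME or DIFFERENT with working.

Term A:
  start: (λ.λ.(λ.λ.λ.1) ((λ.λ.0) 1)) (λ.0)
  →1  λ.(λ.λ.λ.1) ((λ.λ.0) (λ.0))
  →2  λ.λ.λ.1

Term B:
  start: (λ.(λ.(λ.λ.1) 0 (0 0)) (λ.1)) (λ.λ.λ.1)
  →1  (λ.(λ.λ.1) 0 (0 0)) (λ.λ.λ.λ.1)
  →2  (λ.λ.1) (λ.λ.λ.λ.1) ((λ.λ.λ.λ.1) (λ.λ.λ.λ.1))
  →3  (λ.λ.λ.λ.λ.1) ((λ.λ.λ.λ.1) (λ.λ.λ.λ.1))
  →4  λ.λ.λ.λ.1

Answer: DIFFERENT — A ⇓ λ.λ.λ.1, B ⇓ λ.λ.λ.λ.1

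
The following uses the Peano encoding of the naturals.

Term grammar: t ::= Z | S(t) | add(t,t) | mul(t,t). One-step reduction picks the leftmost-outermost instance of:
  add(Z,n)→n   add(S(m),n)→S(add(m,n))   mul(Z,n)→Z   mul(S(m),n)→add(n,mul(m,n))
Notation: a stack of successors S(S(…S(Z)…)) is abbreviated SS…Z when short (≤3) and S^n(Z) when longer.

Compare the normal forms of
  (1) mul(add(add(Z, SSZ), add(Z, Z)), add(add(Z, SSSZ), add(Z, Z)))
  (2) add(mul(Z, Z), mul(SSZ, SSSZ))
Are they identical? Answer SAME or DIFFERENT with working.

Answer: SAME — A ⇓ S^6(Z), B ⇓ S^6(Z)

Derivation:
Term A:
  start: mul(add(add(Z, SSZ), add(Z, Z)), add(add(Z, SSSZ), add(Z, Z)))
  step 1: mul(add(SSZ, add(Z, Z)), add(add(Z, SSSZ), add(Z, Z)))
  step 2: mul(S(add(SZ, add(Z, Z))), add(add(Z, SSSZ), add(Z, Z)))
  step 3: add(add(add(Z, SSSZ), add(Z, Z)), mul(add(SZ, add(Z, Z)), add(add(Z, SSSZ), add(Z, Z))))
  step 4: add(add(SSSZ, add(Z, Z)), mul(add(SZ, add(Z, Z)), add(add(Z, SSSZ), add(Z, Z))))
  step 5: add(S(add(SSZ, add(Z, Z))), mul(add(SZ, add(Z, Z)), add(add(Z, SSSZ), add(Z, Z))))
  step 6: S(add(add(SSZ, add(Z, Z)), mul(add(SZ, add(Z, Z)), add(add(Z, SSSZ), add(Z, Z)))))
  step 7: S(add(S(add(SZ, add(Z, Z))), mul(add(SZ, add(Z, Z)), add(add(Z, SSSZ), add(Z, Z)))))
  step 8: S(S(add(add(SZ, add(Z, Z)), mul(add(SZ, add(Z, Z)), add(add(Z, SSSZ), add(Z, Z))))))
  step 9: S(S(add(S(add(Z, add(Z, Z))), mul(add(SZ, add(Z, Z)), add(add(Z, SSSZ), add(Z, Z))))))
  step 10: S(S(S(add(add(Z, add(Z, Z)), mul(add(SZ, add(Z, Z)), add(add(Z, SSSZ), add(Z, Z)))))))
  step 11: S(S(S(add(add(Z, Z), mul(add(SZ, add(Z, Z)), add(add(Z, SSSZ), add(Z, Z)))))))
  step 12: S(S(S(add(Z, mul(add(SZ, add(Z, Z)), add(add(Z, SSSZ), add(Z, Z)))))))
  step 13: S(S(S(mul(add(SZ, add(Z, Z)), add(add(Z, SSSZ), add(Z, Z))))))
  step 14: S(S(S(mul(S(add(Z, add(Z, Z))), add(add(Z, SSSZ), add(Z, Z))))))
  step 15: S(S(S(add(add(add(Z, SSSZ), add(Z, Z)), mul(add(Z, add(Z, Z)), add(add(Z, SSSZ), add(Z, Z)))))))
  step 16: S(S(S(add(add(SSSZ, add(Z, Z)), mul(add(Z, add(Z, Z)), add(add(Z, SSSZ), add(Z, Z)))))))
  step 17: S(S(S(add(S(add(SSZ, add(Z, Z))), mul(add(Z, add(Z, Z)), add(add(Z, SSSZ), add(Z, Z)))))))
  step 18: S(S(S(S(add(add(SSZ, add(Z, Z)), mul(add(Z, add(Z, Z)), add(add(Z, SSSZ), add(Z, Z))))))))
  step 19: S(S(S(S(add(S(add(SZ, add(Z, Z))), mul(add(Z, add(Z, Z)), add(add(Z, SSSZ), add(Z, Z))))))))
  step 20: S(S(S(S(S(add(add(SZ, add(Z, Z)), mul(add(Z, add(Z, Z)), add(add(Z, SSSZ), add(Z, Z)))))))))
  step 21: S(S(S(S(S(add(S(add(Z, add(Z, Z))), mul(add(Z, add(Z, Z)), add(add(Z, SSSZ), add(Z, Z)))))))))
  step 22: S(S(S(S(S(S(add(add(Z, add(Z, Z)), mul(add(Z, add(Z, Z)), add(add(Z, SSSZ), add(Z, Z))))))))))
  step 23: S(S(S(S(S(S(add(add(Z, Z), mul(add(Z, add(Z, Z)), add(add(Z, SSSZ), add(Z, Z))))))))))
  step 24: S(S(S(S(S(S(add(Z, mul(add(Z, add(Z, Z)), add(add(Z, SSSZ), add(Z, Z))))))))))
  step 25: S(S(S(S(S(S(mul(add(Z, add(Z, Z)), add(add(Z, SSSZ), add(Z, Z)))))))))
  step 26: S(S(S(S(S(S(mul(add(Z, Z), add(add(Z, SSSZ), add(Z, Z)))))))))
  step 27: S(S(S(S(S(S(mul(Z, add(add(Z, SSSZ), add(Z, Z)))))))))
  step 28: S^6(Z)

Term B:
  start: add(mul(Z, Z), mul(SSZ, SSSZ))
  step 1: add(Z, mul(SSZ, SSSZ))
  step 2: mul(SSZ, SSSZ)
  step 3: add(SSSZ, mul(SZ, SSSZ))
  step 4: S(add(SSZ, mul(SZ, SSSZ)))
  step 5: S(S(add(SZ, mul(SZ, SSSZ))))
  step 6: S(S(S(add(Z, mul(SZ, SSSZ)))))
  step 7: S(S(S(mul(SZ, SSSZ))))
  step 8: S(S(S(add(SSSZ, mul(Z, SSSZ)))))
  step 9: S(S(S(S(add(SSZ, mul(Z, SSSZ))))))
  step 10: S(S(S(S(S(add(SZ, mul(Z, SSSZ)))))))
  step 11: S(S(S(S(S(S(add(Z, mul(Z, SSSZ))))))))
  step 12: S(S(S(S(S(S(mul(Z, SSSZ)))))))
  step 13: S^6(Z)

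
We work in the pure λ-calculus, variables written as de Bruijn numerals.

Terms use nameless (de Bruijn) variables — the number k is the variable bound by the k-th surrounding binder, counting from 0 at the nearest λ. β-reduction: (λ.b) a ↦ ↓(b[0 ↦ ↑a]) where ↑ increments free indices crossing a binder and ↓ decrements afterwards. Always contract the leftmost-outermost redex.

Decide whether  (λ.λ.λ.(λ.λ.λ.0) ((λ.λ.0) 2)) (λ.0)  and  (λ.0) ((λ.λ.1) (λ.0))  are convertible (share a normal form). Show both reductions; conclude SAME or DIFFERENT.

Answer: DIFFERENT — A ⇓ λ.λ.λ.λ.0, B ⇓ λ.λ.0

Derivation:
Term A:
  start: (λ.λ.λ.(λ.λ.λ.0) ((λ.λ.0) 2)) (λ.0)
  [1] λ.λ.(λ.λ.λ.0) ((λ.λ.0) (λ.0))
  [2] λ.λ.λ.λ.0

Term B:
  start: (λ.0) ((λ.λ.1) (λ.0))
  [1] (λ.λ.1) (λ.0)
  [2] λ.λ.0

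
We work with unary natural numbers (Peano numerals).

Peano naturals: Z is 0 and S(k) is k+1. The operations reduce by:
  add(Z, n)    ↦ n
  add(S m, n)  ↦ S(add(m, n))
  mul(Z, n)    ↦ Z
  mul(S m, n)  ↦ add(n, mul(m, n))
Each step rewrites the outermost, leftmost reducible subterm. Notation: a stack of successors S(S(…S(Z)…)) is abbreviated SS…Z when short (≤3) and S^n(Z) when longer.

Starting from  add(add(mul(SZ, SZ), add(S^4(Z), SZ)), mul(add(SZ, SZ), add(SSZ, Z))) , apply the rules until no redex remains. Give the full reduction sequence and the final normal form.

Answer: normal form = S^10(Z)  (in 35 steps)

Working:
  start: add(add(mul(SZ, SZ), add(S^4(Z), SZ)), mul(add(SZ, SZ), add(SSZ, Z)))
  [1] add(add(add(SZ, mul(Z, SZ)), add(S^4(Z), SZ)), mul(add(SZ, SZ), add(SSZ, Z)))
  [2] add(add(S(add(Z, mul(Z, SZ))), add(S^4(Z), SZ)), mul(add(SZ, SZ), add(SSZ, Z)))
  [3] add(S(add(add(Z, mul(Z, SZ)), add(S^4(Z), SZ))), mul(add(SZ, SZ), add(SSZ, Z)))
  [4] S(add(add(add(Z, mul(Z, SZ)), add(S^4(Z), SZ)), mul(add(SZ, SZ), add(SSZ, Z))))
  [5] S(add(add(mul(Z, SZ), add(S^4(Z), SZ)), mul(add(SZ, SZ), add(SSZ, Z))))
  [6] S(add(add(Z, add(S^4(Z), SZ)), mul(add(SZ, SZ), add(SSZ, Z))))
  [7] S(add(add(S^4(Z), SZ), mul(add(SZ, SZ), add(SSZ, Z))))
  [8] S(add(S(add(SSSZ, SZ)), mul(add(SZ, SZ), add(SSZ, Z))))
  [9] S(S(add(add(SSSZ, SZ), mul(add(SZ, SZ), add(SSZ, Z)))))
  [10] S(S(add(S(add(SSZ, SZ)), mul(add(SZ, SZ), add(SSZ, Z)))))
  [11] S(S(S(add(add(SSZ, SZ), mul(add(SZ, SZ), add(SSZ, Z))))))
  [12] S(S(S(add(S(add(SZ, SZ)), mul(add(SZ, SZ), add(SSZ, Z))))))
  [13] S(S(S(S(add(add(SZ, SZ), mul(add(SZ, SZ), add(SSZ, Z)))))))
  [14] S(S(S(S(add(S(add(Z, SZ)), mul(add(SZ, SZ), add(SSZ, Z)))))))
  [15] S(S(S(S(S(add(add(Z, SZ), mul(add(SZ, SZ), add(SSZ, Z))))))))
  [16] S(S(S(S(S(add(SZ, mul(add(SZ, SZ), add(SSZ, Z))))))))
  [17] S(S(S(S(S(S(add(Z, mul(add(SZ, SZ), add(SSZ, Z)))))))))
  [18] S(S(S(S(S(S(mul(add(SZ, SZ), add(SSZ, Z))))))))
  [19] S(S(S(S(S(S(mul(S(add(Z, SZ)), add(SSZ, Z))))))))
  [20] S(S(S(S(S(S(add(add(SSZ, Z), mul(add(Z, SZ), add(SSZ, Z)))))))))
  [21] S(S(S(S(S(S(add(S(add(SZ, Z)), mul(add(Z, SZ), add(SSZ, Z)))))))))
  [22] S(S(S(S(S(S(S(add(add(SZ, Z), mul(add(Z, SZ), add(SSZ, Z))))))))))
  [23] S(S(S(S(S(S(S(add(S(add(Z, Z)), mul(add(Z, SZ), add(SSZ, Z))))))))))
  [24] S(S(S(S(S(S(S(S(add(add(Z, Z), mul(add(Z, SZ), add(SSZ, Z)))))))))))
  [25] S(S(S(S(S(S(S(S(add(Z, mul(add(Z, SZ), add(SSZ, Z)))))))))))
  [26] S(S(S(S(S(S(S(S(mul(add(Z, SZ), add(SSZ, Z))))))))))
  [27] S(S(S(S(S(S(S(S(mul(SZ, add(SSZ, Z))))))))))
  [28] S(S(S(S(S(S(S(S(add(add(SSZ, Z), mul(Z, add(SSZ, Z)))))))))))
  [29] S(S(S(S(S(S(S(S(add(S(add(SZ, Z)), mul(Z, add(SSZ, Z)))))))))))
  [30] S(S(S(S(S(S(S(S(S(add(add(SZ, Z), mul(Z, add(SSZ, Z))))))))))))
  [31] S(S(S(S(S(S(S(S(S(add(S(add(Z, Z)), mul(Z, add(SSZ, Z))))))))))))
  [32] S(S(S(S(S(S(S(S(S(S(add(add(Z, Z), mul(Z, add(SSZ, Z)))))))))))))
  [33] S(S(S(S(S(S(S(S(S(S(add(Z, mul(Z, add(SSZ, Z)))))))))))))
  [34] S(S(S(S(S(S(S(S(S(S(mul(Z, add(SSZ, Z))))))))))))
  [35] S^10(Z)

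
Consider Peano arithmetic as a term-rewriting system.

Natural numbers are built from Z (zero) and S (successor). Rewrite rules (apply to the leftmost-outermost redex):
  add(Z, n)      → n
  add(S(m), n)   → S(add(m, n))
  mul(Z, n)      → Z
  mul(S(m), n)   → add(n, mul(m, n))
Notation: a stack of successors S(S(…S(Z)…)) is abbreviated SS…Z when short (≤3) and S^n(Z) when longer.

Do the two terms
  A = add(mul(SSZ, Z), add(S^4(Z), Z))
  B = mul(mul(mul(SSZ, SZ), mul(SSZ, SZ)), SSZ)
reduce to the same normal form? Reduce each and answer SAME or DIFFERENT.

Term A:
  start: add(mul(SSZ, Z), add(S^4(Z), Z))
  [1] add(add(Z, mul(SZ, Z)), add(S^4(Z), Z))
  [2] add(mul(SZ, Z), add(S^4(Z), Z))
  [3] add(add(Z, mul(Z, Z)), add(S^4(Z), Z))
  [4] add(mul(Z, Z), add(S^4(Z), Z))
  [5] add(Z, add(S^4(Z), Z))
  [6] add(S^4(Z), Z)
  [7] S(add(SSSZ, Z))
  [8] S(S(add(SSZ, Z)))
  [9] S(S(S(add(SZ, Z))))
  [10] S(S(S(S(add(Z, Z)))))
  [11] S^4(Z)

Term B:
  start: mul(mul(mul(SSZ, SZ), mul(SSZ, SZ)), SSZ)
  [1] mul(mul(add(SZ, mul(SZ, SZ)), mul(SSZ, SZ)), SSZ)
  [2] mul(mul(S(add(Z, mul(SZ, SZ))), mul(SSZ, SZ)), SSZ)
  [3] mul(add(mul(SSZ, SZ), mul(add(Z, mul(SZ, SZ)), mul(SSZ, SZ))), SSZ)
  [4] mul(add(add(SZ, mul(SZ, SZ)), mul(add(Z, mul(SZ, SZ)), mul(SSZ, SZ))), SSZ)
  [5] mul(add(S(add(Z, mul(SZ, SZ))), mul(add(Z, mul(SZ, SZ)), mul(SSZ, SZ))), SSZ)
  [6] mul(S(add(add(Z, mul(SZ, SZ)), mul(add(Z, mul(SZ, SZ)), mul(SSZ, SZ)))), SSZ)
  [7] add(SSZ, mul(add(add(Z, mul(SZ, SZ)), mul(add(Z, mul(SZ, SZ)), mul(SSZ, SZ))), SSZ))
  [8] S(add(SZ, mul(add(add(Z, mul(SZ, SZ)), mul(add(Z, mul(SZ, SZ)), mul(SSZ, SZ))), SSZ)))
  [9] S(S(add(Z, mul(add(add(Z, mul(SZ, SZ)), mul(add(Z, mul(SZ, SZ)), mul(SSZ, SZ))), SSZ))))
  [10] S(S(mul(add(add(Z, mul(SZ, SZ)), mul(add(Z, mul(SZ, SZ)), mul(SSZ, SZ))), SSZ)))
  [11] S(S(mul(add(mul(SZ, SZ), mul(add(Z, mul(SZ, SZ)), mul(SSZ, SZ))), SSZ)))
  [12] S(S(mul(add(add(SZ, mul(Z, SZ)), mul(add(Z, mul(SZ, SZ)), mul(SSZ, SZ))), SSZ)))
  [13] S(S(mul(add(S(add(Z, mul(Z, SZ))), mul(add(Z, mul(SZ, SZ)), mul(SSZ, SZ))), SSZ)))
  [14] S(S(mul(S(add(add(Z, mul(Z, SZ)), mul(add(Z, mul(SZ, SZ)), mul(SSZ, SZ)))), SSZ)))
  [15] S(S(add(SSZ, mul(add(add(Z, mul(Z, SZ)), mul(add(Z, mul(SZ, SZ)), mul(SSZ, SZ))), SSZ))))
  [16] S(S(S(add(SZ, mul(add(add(Z, mul(Z, SZ)), mul(add(Z, mul(SZ, SZ)), mul(SSZ, SZ))), SSZ)))))
  [17] S(S(S(S(add(Z, mul(add(add(Z, mul(Z, SZ)), mul(add(Z, mul(SZ, SZ)), mul(SSZ, SZ))), SSZ))))))
  [18] S(S(S(S(mul(add(add(Z, mul(Z, SZ)), mul(add(Z, mul(SZ, SZ)), mul(SSZ, SZ))), SSZ)))))
  [19] S(S(S(S(mul(add(mul(Z, SZ), mul(add(Z, mul(SZ, SZ)), mul(SSZ, SZ))), SSZ)))))
  [20] S(S(S(S(mul(add(Z, mul(add(Z, mul(SZ, SZ)), mul(SSZ, SZ))), SSZ)))))
  [21] S(S(S(S(mul(mul(add(Z, mul(SZ, SZ)), mul(SSZ, SZ)), SSZ)))))
  [22] S(S(S(S(mul(mul(mul(SZ, SZ), mul(SSZ, SZ)), SSZ)))))
  [23] S(S(S(S(mul(mul(add(SZ, mul(Z, SZ)), mul(SSZ, SZ)), SSZ)))))
  [24] S(S(S(S(mul(mul(S(add(Z, mul(Z, SZ))), mul(SSZ, SZ)), SSZ)))))
  [25] S(S(S(S(mul(add(mul(SSZ, SZ), mul(add(Z, mul(Z, SZ)), mul(SSZ, SZ))), SSZ)))))
  [26] S(S(S(S(mul(add(add(SZ, mul(SZ, SZ)), mul(add(Z, mul(Z, SZ)), mul(SSZ, SZ))), SSZ)))))
  [27] S(S(S(S(mul(add(S(add(Z, mul(SZ, SZ))), mul(add(Z, mul(Z, SZ)), mul(SSZ, SZ))), SSZ)))))
  [28] S(S(S(S(mul(S(add(add(Z, mul(SZ, SZ)), mul(add(Z, mul(Z, SZ)), mul(SSZ, SZ)))), SSZ)))))
  [29] S(S(S(S(add(SSZ, mul(add(add(Z, mul(SZ, SZ)), mul(add(Z, mul(Z, SZ)), mul(SSZ, SZ))), SSZ))))))
  [30] S(S(S(S(S(add(SZ, mul(add(add(Z, mul(SZ, SZ)), mul(add(Z, mul(Z, SZ)), mul(SSZ, SZ))), SSZ)))))))
  [31] S(S(S(S(S(S(add(Z, mul(add(add(Z, mul(SZ, SZ)), mul(add(Z, mul(Z, SZ)), mul(SSZ, SZ))), SSZ))))))))
  [32] S(S(S(S(S(S(mul(add(add(Z, mul(SZ, SZ)), mul(add(Z, mul(Z, SZ)), mul(SSZ, SZ))), SSZ)))))))
  [33] S(S(S(S(S(S(mul(add(mul(SZ, SZ), mul(add(Z, mul(Z, SZ)), mul(SSZ, SZ))), SSZ)))))))
  [34] S(S(S(S(S(S(mul(add(add(SZ, mul(Z, SZ)), mul(add(Z, mul(Z, SZ)), mul(SSZ, SZ))), SSZ)))))))
  [35] S(S(S(S(S(S(mul(add(S(add(Z, mul(Z, SZ))), mul(add(Z, mul(Z, SZ)), mul(SSZ, SZ))), SSZ)))))))
  [36] S(S(S(S(S(S(mul(S(add(add(Z, mul(Z, SZ)), mul(add(Z, mul(Z, SZ)), mul(SSZ, SZ)))), SSZ)))))))
  [37] S(S(S(S(S(S(add(SSZ, mul(add(add(Z, mul(Z, SZ)), mul(add(Z, mul(Z, SZ)), mul(SSZ, SZ))), SSZ))))))))
  [38] S(S(S(S(S(S(S(add(SZ, mul(add(add(Z, mul(Z, SZ)), mul(add(Z, mul(Z, SZ)), mul(SSZ, SZ))), SSZ)))))))))
  [39] S(S(S(S(S(S(S(S(add(Z, mul(add(add(Z, mul(Z, SZ)), mul(add(Z, mul(Z, SZ)), mul(SSZ, SZ))), SSZ))))))))))
  [40] S(S(S(S(S(S(S(S(mul(add(add(Z, mul(Z, SZ)), mul(add(Z, mul(Z, SZ)), mul(SSZ, SZ))), SSZ)))))))))
  [41] S(S(S(S(S(S(S(S(mul(add(mul(Z, SZ), mul(add(Z, mul(Z, SZ)), mul(SSZ, SZ))), SSZ)))))))))
  [42] S(S(S(S(S(S(S(S(mul(add(Z, mul(add(Z, mul(Z, SZ)), mul(SSZ, SZ))), SSZ)))))))))
  [43] S(S(S(S(S(S(S(S(mul(mul(add(Z, mul(Z, SZ)), mul(SSZ, SZ)), SSZ)))))))))
  [44] S(S(S(S(S(S(S(S(mul(mul(mul(Z, SZ), mul(SSZ, SZ)), SSZ)))))))))
  [45] S(S(S(S(S(S(S(S(mul(mul(Z, mul(SSZ, SZ)), SSZ)))))))))
  [46] S(S(S(S(S(S(S(S(mul(Z, SSZ)))))))))
  [47] S^8(Z)

Answer: DIFFERENT — A ⇓ S^4(Z), B ⇓ S^8(Z)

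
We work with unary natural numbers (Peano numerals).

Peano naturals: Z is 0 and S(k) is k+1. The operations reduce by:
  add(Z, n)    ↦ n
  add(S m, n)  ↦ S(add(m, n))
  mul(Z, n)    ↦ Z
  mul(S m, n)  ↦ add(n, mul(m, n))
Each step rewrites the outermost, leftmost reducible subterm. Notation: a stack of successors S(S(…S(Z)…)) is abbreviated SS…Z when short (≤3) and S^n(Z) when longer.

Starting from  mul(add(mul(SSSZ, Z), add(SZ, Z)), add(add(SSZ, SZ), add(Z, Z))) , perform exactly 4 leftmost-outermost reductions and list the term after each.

  start: mul(add(mul(SSSZ, Z), add(SZ, Z)), add(add(SSZ, SZ), add(Z, Z)))
  step 1: mul(add(add(Z, mul(SSZ, Z)), add(SZ, Z)), add(add(SSZ, SZ), add(Z, Z)))
  step 2: mul(add(mul(SSZ, Z), add(SZ, Z)), add(add(SSZ, SZ), add(Z, Z)))
  step 3: mul(add(add(Z, mul(SZ, Z)), add(SZ, Z)), add(add(SSZ, SZ), add(Z, Z)))
  step 4: mul(add(mul(SZ, Z), add(SZ, Z)), add(add(SSZ, SZ), add(Z, Z)))

Answer: after 4 steps: mul(add(mul(SZ, Z), add(SZ, Z)), add(add(SSZ, SZ), add(Z, Z)))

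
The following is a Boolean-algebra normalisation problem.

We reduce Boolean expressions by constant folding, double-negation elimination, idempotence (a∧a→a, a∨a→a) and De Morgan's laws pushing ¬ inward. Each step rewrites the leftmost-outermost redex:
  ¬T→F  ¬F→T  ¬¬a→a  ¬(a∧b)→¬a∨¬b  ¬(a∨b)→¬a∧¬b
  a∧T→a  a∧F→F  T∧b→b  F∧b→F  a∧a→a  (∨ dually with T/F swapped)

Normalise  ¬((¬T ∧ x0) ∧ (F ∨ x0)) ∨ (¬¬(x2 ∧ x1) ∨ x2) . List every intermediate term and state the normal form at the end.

  start: ¬((¬T ∧ x0) ∧ (F ∨ x0)) ∨ (¬¬(x2 ∧ x1) ∨ x2)
  [1] (¬(¬T ∧ x0) ∨ ¬(F ∨ x0)) ∨ (¬¬(x2 ∧ x1) ∨ x2)
  [2] ((¬¬T ∨ ¬x0) ∨ ¬(F ∨ x0)) ∨ (¬¬(x2 ∧ x1) ∨ x2)
  [3] ((T ∨ ¬x0) ∨ ¬(F ∨ x0)) ∨ (¬¬(x2 ∧ x1) ∨ x2)
  [4] (T ∨ ¬(F ∨ x0)) ∨ (¬¬(x2 ∧ x1) ∨ x2)
  [5] T ∨ (¬¬(x2 ∧ x1) ∨ x2)
  [6] T

Answer: normal form = T  (in 6 steps)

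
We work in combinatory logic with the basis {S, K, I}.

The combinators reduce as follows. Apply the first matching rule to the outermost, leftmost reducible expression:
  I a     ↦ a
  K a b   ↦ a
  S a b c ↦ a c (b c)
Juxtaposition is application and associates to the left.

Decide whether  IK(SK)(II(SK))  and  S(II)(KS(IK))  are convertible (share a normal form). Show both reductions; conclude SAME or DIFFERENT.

Answer: DIFFERENT — A ⇓ SK, B ⇓ SIS

Derivation:
Term A:
  start: IK(SK)(II(SK))
  [1] K(SK)(II(SK))
  [2] SK

Term B:
  start: S(II)(KS(IK))
  [1] SI(KS(IK))
  [2] SIS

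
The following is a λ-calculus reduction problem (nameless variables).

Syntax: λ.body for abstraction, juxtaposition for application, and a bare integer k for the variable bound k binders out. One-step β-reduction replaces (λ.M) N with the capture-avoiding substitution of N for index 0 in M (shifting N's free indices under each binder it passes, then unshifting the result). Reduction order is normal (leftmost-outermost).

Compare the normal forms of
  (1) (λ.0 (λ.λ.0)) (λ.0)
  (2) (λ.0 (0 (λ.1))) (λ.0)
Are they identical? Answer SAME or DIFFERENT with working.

Term A:
  start: (λ.0 (λ.λ.0)) (λ.0)
  [1] (λ.0) (λ.λ.0)
  [2] λ.λ.0

Term B:
  start: (λ.0 (0 (λ.1))) (λ.0)
  [1] (λ.0) ((λ.0) (λ.λ.0))
  [2] (λ.0) (λ.λ.0)
  [3] λ.λ.0

Answer: SAME — A ⇓ λ.λ.0, B ⇓ λ.λ.0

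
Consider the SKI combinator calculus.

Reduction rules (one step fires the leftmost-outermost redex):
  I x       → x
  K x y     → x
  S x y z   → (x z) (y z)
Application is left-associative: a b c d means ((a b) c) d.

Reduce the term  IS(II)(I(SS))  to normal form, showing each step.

Answer: normal form = SI(SS)  (in 3 steps)

Derivation:
  start: IS(II)(I(SS))
  [1] S(II)(I(SS))
  [2] SI(I(SS))
  [3] SI(SS)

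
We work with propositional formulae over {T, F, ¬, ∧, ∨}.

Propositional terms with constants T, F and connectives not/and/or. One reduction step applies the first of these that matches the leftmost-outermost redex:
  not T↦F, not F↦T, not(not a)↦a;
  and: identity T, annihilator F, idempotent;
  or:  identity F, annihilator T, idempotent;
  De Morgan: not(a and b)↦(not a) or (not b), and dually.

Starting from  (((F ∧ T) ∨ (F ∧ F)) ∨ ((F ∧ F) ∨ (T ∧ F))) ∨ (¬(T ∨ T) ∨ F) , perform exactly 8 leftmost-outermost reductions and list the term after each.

  start: (((F ∧ T) ∨ (F ∧ F)) ∨ ((F ∧ F) ∨ (T ∧ F))) ∨ (¬(T ∨ T) ∨ F)
  [1] ((F ∨ (F ∧ F)) ∨ ((F ∧ F) ∨ (T ∧ F))) ∨ (¬(T ∨ T) ∨ F)
  [2] ((F ∧ F) ∨ ((F ∧ F) ∨ (T ∧ F))) ∨ (¬(T ∨ T) ∨ F)
  [3] (F ∨ ((F ∧ F) ∨ (T ∧ F))) ∨ (¬(T ∨ T) ∨ F)
  [4] ((F ∧ F) ∨ (T ∧ F)) ∨ (¬(T ∨ T) ∨ F)
  [5] (F ∨ (T ∧ F)) ∨ (¬(T ∨ T) ∨ F)
  [6] (T ∧ F) ∨ (¬(T ∨ T) ∨ F)
  [7] F ∨ (¬(T ∨ T) ∨ F)
  [8] ¬(T ∨ T) ∨ F

Answer: after 8 steps: ¬(T ∨ T) ∨ F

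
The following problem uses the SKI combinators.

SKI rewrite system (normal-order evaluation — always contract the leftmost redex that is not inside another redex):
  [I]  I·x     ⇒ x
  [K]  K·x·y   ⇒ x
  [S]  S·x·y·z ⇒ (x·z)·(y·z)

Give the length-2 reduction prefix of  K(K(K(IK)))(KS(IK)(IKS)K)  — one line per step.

  start: K(K(K(IK)))(KS(IK)(IKS)K)
  step 1: K(K(IK))
  step 2: K(KK)

Answer: after 2 steps: K(KK)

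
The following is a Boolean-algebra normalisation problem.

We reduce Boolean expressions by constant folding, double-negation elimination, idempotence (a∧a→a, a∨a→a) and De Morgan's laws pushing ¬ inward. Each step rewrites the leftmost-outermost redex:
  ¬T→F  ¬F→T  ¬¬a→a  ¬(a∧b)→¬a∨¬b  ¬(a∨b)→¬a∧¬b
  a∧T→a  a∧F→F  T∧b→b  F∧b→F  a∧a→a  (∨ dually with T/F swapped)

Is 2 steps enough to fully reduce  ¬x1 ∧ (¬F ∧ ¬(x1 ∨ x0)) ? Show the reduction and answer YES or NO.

  start: ¬x1 ∧ (¬F ∧ ¬(x1 ∨ x0))
  [1] ¬x1 ∧ (T ∧ ¬(x1 ∨ x0))
  [2] ¬x1 ∧ ¬(x1 ∨ x0)

Answer: NO — after 2 steps the term is ¬x1 ∧ ¬(x1 ∨ x0), not yet normal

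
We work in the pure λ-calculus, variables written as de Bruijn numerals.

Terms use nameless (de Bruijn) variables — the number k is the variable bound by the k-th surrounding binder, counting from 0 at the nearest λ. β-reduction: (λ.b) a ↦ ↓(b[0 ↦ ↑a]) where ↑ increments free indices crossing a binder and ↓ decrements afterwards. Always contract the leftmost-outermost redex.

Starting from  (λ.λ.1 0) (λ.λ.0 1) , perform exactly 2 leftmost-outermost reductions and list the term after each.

  start: (λ.λ.1 0) (λ.λ.0 1)
  [1] λ.(λ.λ.0 1) 0
  [2] λ.λ.0 1

Answer: after 2 steps: λ.λ.0 1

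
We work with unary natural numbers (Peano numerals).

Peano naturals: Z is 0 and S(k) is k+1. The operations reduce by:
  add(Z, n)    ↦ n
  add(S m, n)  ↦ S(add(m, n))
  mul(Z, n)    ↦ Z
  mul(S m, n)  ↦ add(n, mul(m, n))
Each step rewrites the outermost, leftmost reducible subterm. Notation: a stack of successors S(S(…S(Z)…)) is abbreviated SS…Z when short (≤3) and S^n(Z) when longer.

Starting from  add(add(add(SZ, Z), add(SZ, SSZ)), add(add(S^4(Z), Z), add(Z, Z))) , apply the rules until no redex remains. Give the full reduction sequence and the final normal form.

  start: add(add(add(SZ, Z), add(SZ, SSZ)), add(add(S^4(Z), Z), add(Z, Z)))
  [1] add(add(S(add(Z, Z)), add(SZ, SSZ)), add(add(S^4(Z), Z), add(Z, Z)))
  [2] add(S(add(add(Z, Z), add(SZ, SSZ))), add(add(S^4(Z), Z), add(Z, Z)))
  [3] S(add(add(add(Z, Z), add(SZ, SSZ)), add(add(S^4(Z), Z), add(Z, Z))))
  [4] S(add(add(Z, add(SZ, SSZ)), add(add(S^4(Z), Z), add(Z, Z))))
  [5] S(add(add(SZ, SSZ), add(add(S^4(Z), Z), add(Z, Z))))
  [6] S(add(S(add(Z, SSZ)), add(add(S^4(Z), Z), add(Z, Z))))
  [7] S(S(add(add(Z, SSZ), add(add(S^4(Z), Z), add(Z, Z)))))
  [8] S(S(add(SSZ, add(add(S^4(Z), Z), add(Z, Z)))))
  [9] S(S(S(add(SZ, add(add(S^4(Z), Z), add(Z, Z))))))
  [10] S(S(S(S(add(Z, add(add(S^4(Z), Z), add(Z, Z)))))))
  [11] S(S(S(S(add(add(S^4(Z), Z), add(Z, Z))))))
  [12] S(S(S(S(add(S(add(SSSZ, Z)), add(Z, Z))))))
  [13] S(S(S(S(S(add(add(SSSZ, Z), add(Z, Z)))))))
  [14] S(S(S(S(S(add(S(add(SSZ, Z)), add(Z, Z)))))))
  [15] S(S(S(S(S(S(add(add(SSZ, Z), add(Z, Z))))))))
  [16] S(S(S(S(S(S(add(S(add(SZ, Z)), add(Z, Z))))))))
  [17] S(S(S(S(S(S(S(add(add(SZ, Z), add(Z, Z)))))))))
  [18] S(S(S(S(S(S(S(add(S(add(Z, Z)), add(Z, Z)))))))))
  [19] S(S(S(S(S(S(S(S(add(add(Z, Z), add(Z, Z))))))))))
  [20] S(S(S(S(S(S(S(S(add(Z, add(Z, Z))))))))))
  [21] S(S(S(S(S(S(S(S(add(Z, Z)))))))))
  [22] S^8(Z)

Answer: normal form = S^8(Z)  (in 22 steps)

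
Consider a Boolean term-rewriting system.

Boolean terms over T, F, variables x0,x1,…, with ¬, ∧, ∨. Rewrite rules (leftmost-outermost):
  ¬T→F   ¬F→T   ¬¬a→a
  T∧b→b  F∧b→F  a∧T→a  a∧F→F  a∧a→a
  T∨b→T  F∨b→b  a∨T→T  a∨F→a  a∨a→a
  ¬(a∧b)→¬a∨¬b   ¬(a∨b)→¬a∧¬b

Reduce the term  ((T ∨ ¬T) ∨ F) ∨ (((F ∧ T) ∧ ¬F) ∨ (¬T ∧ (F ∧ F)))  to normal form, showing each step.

Answer: normal form = T  (in 3 steps)

Working:
  start: ((T ∨ ¬T) ∨ F) ∨ (((F ∧ T) ∧ ¬F) ∨ (¬T ∧ (F ∧ F)))
  step 1: (T ∨ ¬T) ∨ (((F ∧ T) ∧ ¬F) ∨ (¬T ∧ (F ∧ F)))
  step 2: T ∨ (((F ∧ T) ∧ ¬F) ∨ (¬T ∧ (F ∧ F)))
  step 3: T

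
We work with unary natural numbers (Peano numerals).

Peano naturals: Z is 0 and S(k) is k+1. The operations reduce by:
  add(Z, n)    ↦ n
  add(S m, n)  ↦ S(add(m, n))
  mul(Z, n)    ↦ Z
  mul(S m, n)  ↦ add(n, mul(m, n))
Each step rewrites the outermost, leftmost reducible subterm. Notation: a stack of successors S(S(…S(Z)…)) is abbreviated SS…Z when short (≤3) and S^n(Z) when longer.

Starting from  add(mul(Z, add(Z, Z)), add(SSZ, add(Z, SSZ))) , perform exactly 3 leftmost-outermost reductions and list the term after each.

Answer: after 3 steps: S(add(SZ, add(Z, SSZ)))

Working:
  start: add(mul(Z, add(Z, Z)), add(SSZ, add(Z, SSZ)))
  →1  add(Z, add(SSZ, add(Z, SSZ)))
  →2  add(SSZ, add(Z, SSZ))
  →3  S(add(SZ, add(Z, SSZ)))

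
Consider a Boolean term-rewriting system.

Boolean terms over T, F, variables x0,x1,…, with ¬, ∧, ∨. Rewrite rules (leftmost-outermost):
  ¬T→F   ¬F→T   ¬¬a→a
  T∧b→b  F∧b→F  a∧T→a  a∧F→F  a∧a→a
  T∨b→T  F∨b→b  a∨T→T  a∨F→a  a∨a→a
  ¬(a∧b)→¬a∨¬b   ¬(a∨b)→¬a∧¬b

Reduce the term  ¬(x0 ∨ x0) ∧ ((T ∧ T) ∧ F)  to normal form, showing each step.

Answer: normal form = F  (in 4 steps)

Working:
  start: ¬(x0 ∨ x0) ∧ ((T ∧ T) ∧ F)
  →1  (¬x0 ∧ ¬x0) ∧ ((T ∧ T) ∧ F)
  →2  ¬x0 ∧ ((T ∧ T) ∧ F)
  →3  ¬x0 ∧ F
  →4  F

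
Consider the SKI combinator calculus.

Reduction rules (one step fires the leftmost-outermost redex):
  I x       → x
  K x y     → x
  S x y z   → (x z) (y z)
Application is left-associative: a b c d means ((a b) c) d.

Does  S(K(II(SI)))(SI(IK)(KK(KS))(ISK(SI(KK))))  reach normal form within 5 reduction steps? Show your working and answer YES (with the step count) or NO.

  start: S(K(II(SI)))(SI(IK)(KK(KS))(ISK(SI(KK))))
  step 1: S(K(I(SI)))(SI(IK)(KK(KS))(ISK(SI(KK))))
  step 2: S(K(SI))(SI(IK)(KK(KS))(ISK(SI(KK))))
  step 3: S(K(SI))(I(KK(KS))(IK(KK(KS)))(ISK(SI(KK))))
  step 4: S(K(SI))(KK(KS)(IK(KK(KS)))(ISK(SI(KK))))
  step 5: S(K(SI))(K(IK(KK(KS)))(ISK(SI(KK))))

Answer: NO — after 5 steps the term is S(K(SI))(K(IK(KK(KS)))(ISK(SI(KK)))), not yet normal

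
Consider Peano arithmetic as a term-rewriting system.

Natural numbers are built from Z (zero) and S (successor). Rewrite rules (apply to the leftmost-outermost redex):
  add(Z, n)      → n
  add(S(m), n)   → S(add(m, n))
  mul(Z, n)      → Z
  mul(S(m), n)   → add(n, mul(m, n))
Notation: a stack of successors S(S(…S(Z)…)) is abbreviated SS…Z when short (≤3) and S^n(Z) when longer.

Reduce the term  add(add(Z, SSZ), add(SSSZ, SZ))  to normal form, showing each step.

Answer: normal form = S^6(Z)  (in 8 steps)

Working:
  start: add(add(Z, SSZ), add(SSSZ, SZ))
  →1  add(SSZ, add(SSSZ, SZ))
  →2  S(add(SZ, add(SSSZ, SZ)))
  →3  S(S(add(Z, add(SSSZ, SZ))))
  →4  S(S(add(SSSZ, SZ)))
  →5  S(S(S(add(SSZ, SZ))))
  →6  S(S(S(S(add(SZ, SZ)))))
  →7  S(S(S(S(S(add(Z, SZ))))))
  →8  S^6(Z)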